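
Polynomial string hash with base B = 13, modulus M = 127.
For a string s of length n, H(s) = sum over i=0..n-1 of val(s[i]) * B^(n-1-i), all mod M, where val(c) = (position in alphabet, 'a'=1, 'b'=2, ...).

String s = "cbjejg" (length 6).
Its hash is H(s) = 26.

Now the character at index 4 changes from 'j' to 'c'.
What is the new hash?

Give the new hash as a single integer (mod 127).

Answer: 62

Derivation:
val('j') = 10, val('c') = 3
Position k = 4, exponent = n-1-k = 1
B^1 mod M = 13^1 mod 127 = 13
Delta = (3 - 10) * 13 mod 127 = 36
New hash = (26 + 36) mod 127 = 62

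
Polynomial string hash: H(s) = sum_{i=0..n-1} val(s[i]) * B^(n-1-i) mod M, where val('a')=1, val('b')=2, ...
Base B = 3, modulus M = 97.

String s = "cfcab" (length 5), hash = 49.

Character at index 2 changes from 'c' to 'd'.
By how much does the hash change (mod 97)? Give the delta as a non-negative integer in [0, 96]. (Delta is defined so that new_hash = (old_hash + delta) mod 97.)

Delta formula: (val(new) - val(old)) * B^(n-1-k) mod M
  val('d') - val('c') = 4 - 3 = 1
  B^(n-1-k) = 3^2 mod 97 = 9
  Delta = 1 * 9 mod 97 = 9

Answer: 9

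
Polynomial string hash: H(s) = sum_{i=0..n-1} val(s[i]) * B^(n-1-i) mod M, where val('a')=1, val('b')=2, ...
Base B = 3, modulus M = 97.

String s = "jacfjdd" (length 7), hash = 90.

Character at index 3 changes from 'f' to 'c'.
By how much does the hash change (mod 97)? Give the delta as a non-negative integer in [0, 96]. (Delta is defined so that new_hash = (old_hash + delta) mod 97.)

Delta formula: (val(new) - val(old)) * B^(n-1-k) mod M
  val('c') - val('f') = 3 - 6 = -3
  B^(n-1-k) = 3^3 mod 97 = 27
  Delta = -3 * 27 mod 97 = 16

Answer: 16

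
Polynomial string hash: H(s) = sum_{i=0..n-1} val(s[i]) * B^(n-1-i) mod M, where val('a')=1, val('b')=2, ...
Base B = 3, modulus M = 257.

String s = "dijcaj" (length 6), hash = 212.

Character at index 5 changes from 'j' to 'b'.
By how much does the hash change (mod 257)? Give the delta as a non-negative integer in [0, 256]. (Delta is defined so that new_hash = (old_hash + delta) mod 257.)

Delta formula: (val(new) - val(old)) * B^(n-1-k) mod M
  val('b') - val('j') = 2 - 10 = -8
  B^(n-1-k) = 3^0 mod 257 = 1
  Delta = -8 * 1 mod 257 = 249

Answer: 249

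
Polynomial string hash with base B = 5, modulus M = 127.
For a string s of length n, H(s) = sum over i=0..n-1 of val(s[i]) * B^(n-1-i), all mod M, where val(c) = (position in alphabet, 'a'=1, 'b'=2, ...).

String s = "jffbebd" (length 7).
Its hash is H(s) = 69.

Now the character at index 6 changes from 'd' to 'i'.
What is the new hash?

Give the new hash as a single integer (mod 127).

val('d') = 4, val('i') = 9
Position k = 6, exponent = n-1-k = 0
B^0 mod M = 5^0 mod 127 = 1
Delta = (9 - 4) * 1 mod 127 = 5
New hash = (69 + 5) mod 127 = 74

Answer: 74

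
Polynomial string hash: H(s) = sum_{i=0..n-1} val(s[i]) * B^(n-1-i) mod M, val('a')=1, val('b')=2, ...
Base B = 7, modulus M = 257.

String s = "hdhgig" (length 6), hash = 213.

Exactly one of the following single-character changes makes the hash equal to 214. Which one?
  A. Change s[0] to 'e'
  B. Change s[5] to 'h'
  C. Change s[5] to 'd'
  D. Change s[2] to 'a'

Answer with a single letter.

Option A: s[0]='h'->'e', delta=(5-8)*7^5 mod 257 = 208, hash=213+208 mod 257 = 164
Option B: s[5]='g'->'h', delta=(8-7)*7^0 mod 257 = 1, hash=213+1 mod 257 = 214 <-- target
Option C: s[5]='g'->'d', delta=(4-7)*7^0 mod 257 = 254, hash=213+254 mod 257 = 210
Option D: s[2]='h'->'a', delta=(1-8)*7^3 mod 257 = 169, hash=213+169 mod 257 = 125

Answer: B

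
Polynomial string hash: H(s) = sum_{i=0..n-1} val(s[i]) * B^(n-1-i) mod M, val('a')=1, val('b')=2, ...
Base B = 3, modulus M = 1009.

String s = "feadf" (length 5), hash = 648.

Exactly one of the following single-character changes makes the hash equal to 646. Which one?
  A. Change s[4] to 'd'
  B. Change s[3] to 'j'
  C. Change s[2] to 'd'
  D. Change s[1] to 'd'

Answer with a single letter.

Answer: A

Derivation:
Option A: s[4]='f'->'d', delta=(4-6)*3^0 mod 1009 = 1007, hash=648+1007 mod 1009 = 646 <-- target
Option B: s[3]='d'->'j', delta=(10-4)*3^1 mod 1009 = 18, hash=648+18 mod 1009 = 666
Option C: s[2]='a'->'d', delta=(4-1)*3^2 mod 1009 = 27, hash=648+27 mod 1009 = 675
Option D: s[1]='e'->'d', delta=(4-5)*3^3 mod 1009 = 982, hash=648+982 mod 1009 = 621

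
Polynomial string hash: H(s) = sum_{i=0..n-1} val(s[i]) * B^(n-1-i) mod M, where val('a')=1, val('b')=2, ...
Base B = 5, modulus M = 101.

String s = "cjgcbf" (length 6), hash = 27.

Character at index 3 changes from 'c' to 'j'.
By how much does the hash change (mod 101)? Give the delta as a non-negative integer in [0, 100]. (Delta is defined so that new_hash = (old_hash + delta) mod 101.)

Answer: 74

Derivation:
Delta formula: (val(new) - val(old)) * B^(n-1-k) mod M
  val('j') - val('c') = 10 - 3 = 7
  B^(n-1-k) = 5^2 mod 101 = 25
  Delta = 7 * 25 mod 101 = 74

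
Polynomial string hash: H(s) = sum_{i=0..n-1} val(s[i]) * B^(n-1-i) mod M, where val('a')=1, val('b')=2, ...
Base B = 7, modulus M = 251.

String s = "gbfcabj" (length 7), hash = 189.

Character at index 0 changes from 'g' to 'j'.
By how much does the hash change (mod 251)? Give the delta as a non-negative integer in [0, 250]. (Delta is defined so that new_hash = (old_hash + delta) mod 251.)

Answer: 41

Derivation:
Delta formula: (val(new) - val(old)) * B^(n-1-k) mod M
  val('j') - val('g') = 10 - 7 = 3
  B^(n-1-k) = 7^6 mod 251 = 181
  Delta = 3 * 181 mod 251 = 41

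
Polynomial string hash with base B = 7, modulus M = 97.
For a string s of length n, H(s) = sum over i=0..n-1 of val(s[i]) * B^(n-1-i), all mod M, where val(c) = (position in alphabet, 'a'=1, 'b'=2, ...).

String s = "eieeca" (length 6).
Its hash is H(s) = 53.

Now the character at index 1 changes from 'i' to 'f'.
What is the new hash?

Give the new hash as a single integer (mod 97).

val('i') = 9, val('f') = 6
Position k = 1, exponent = n-1-k = 4
B^4 mod M = 7^4 mod 97 = 73
Delta = (6 - 9) * 73 mod 97 = 72
New hash = (53 + 72) mod 97 = 28

Answer: 28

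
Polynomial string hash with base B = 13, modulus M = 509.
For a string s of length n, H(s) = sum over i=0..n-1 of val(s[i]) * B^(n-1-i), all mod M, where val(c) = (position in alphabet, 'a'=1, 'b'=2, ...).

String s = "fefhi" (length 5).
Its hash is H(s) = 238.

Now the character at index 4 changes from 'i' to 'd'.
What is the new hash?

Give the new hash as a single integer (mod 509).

Answer: 233

Derivation:
val('i') = 9, val('d') = 4
Position k = 4, exponent = n-1-k = 0
B^0 mod M = 13^0 mod 509 = 1
Delta = (4 - 9) * 1 mod 509 = 504
New hash = (238 + 504) mod 509 = 233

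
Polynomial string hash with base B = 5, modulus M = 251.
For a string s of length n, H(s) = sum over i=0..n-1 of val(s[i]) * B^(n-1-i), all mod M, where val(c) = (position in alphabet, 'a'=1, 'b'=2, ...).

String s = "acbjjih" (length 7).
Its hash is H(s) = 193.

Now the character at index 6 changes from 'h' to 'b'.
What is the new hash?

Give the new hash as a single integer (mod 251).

Answer: 187

Derivation:
val('h') = 8, val('b') = 2
Position k = 6, exponent = n-1-k = 0
B^0 mod M = 5^0 mod 251 = 1
Delta = (2 - 8) * 1 mod 251 = 245
New hash = (193 + 245) mod 251 = 187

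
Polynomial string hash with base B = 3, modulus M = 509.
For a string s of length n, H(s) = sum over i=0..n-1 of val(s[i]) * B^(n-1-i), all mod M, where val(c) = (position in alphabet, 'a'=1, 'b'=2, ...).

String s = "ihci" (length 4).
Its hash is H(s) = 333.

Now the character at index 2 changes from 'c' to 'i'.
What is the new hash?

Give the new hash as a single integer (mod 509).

val('c') = 3, val('i') = 9
Position k = 2, exponent = n-1-k = 1
B^1 mod M = 3^1 mod 509 = 3
Delta = (9 - 3) * 3 mod 509 = 18
New hash = (333 + 18) mod 509 = 351

Answer: 351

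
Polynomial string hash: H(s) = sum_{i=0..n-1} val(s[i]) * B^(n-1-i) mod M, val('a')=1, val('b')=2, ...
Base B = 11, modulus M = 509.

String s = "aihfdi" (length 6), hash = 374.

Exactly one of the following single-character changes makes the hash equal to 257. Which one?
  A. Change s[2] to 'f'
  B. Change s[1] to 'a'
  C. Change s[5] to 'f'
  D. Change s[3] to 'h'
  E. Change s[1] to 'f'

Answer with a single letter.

Option A: s[2]='h'->'f', delta=(6-8)*11^3 mod 509 = 392, hash=374+392 mod 509 = 257 <-- target
Option B: s[1]='i'->'a', delta=(1-9)*11^4 mod 509 = 451, hash=374+451 mod 509 = 316
Option C: s[5]='i'->'f', delta=(6-9)*11^0 mod 509 = 506, hash=374+506 mod 509 = 371
Option D: s[3]='f'->'h', delta=(8-6)*11^2 mod 509 = 242, hash=374+242 mod 509 = 107
Option E: s[1]='i'->'f', delta=(6-9)*11^4 mod 509 = 360, hash=374+360 mod 509 = 225

Answer: A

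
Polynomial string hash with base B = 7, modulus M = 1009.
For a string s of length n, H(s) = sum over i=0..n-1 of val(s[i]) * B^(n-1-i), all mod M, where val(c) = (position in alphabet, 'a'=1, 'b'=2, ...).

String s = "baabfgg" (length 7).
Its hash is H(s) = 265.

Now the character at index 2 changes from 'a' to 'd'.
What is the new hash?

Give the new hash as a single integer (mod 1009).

Answer: 405

Derivation:
val('a') = 1, val('d') = 4
Position k = 2, exponent = n-1-k = 4
B^4 mod M = 7^4 mod 1009 = 383
Delta = (4 - 1) * 383 mod 1009 = 140
New hash = (265 + 140) mod 1009 = 405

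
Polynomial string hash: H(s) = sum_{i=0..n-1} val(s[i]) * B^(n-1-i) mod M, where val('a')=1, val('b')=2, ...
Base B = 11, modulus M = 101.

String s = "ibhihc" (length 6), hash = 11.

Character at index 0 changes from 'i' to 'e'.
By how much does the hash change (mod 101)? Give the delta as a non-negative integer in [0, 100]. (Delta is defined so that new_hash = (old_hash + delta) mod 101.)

Answer: 75

Derivation:
Delta formula: (val(new) - val(old)) * B^(n-1-k) mod M
  val('e') - val('i') = 5 - 9 = -4
  B^(n-1-k) = 11^5 mod 101 = 57
  Delta = -4 * 57 mod 101 = 75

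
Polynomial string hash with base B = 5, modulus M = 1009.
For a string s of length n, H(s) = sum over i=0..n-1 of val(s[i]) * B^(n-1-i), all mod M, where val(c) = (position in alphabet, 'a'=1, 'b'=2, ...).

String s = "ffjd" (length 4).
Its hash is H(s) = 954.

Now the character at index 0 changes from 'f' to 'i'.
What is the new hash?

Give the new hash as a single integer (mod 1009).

Answer: 320

Derivation:
val('f') = 6, val('i') = 9
Position k = 0, exponent = n-1-k = 3
B^3 mod M = 5^3 mod 1009 = 125
Delta = (9 - 6) * 125 mod 1009 = 375
New hash = (954 + 375) mod 1009 = 320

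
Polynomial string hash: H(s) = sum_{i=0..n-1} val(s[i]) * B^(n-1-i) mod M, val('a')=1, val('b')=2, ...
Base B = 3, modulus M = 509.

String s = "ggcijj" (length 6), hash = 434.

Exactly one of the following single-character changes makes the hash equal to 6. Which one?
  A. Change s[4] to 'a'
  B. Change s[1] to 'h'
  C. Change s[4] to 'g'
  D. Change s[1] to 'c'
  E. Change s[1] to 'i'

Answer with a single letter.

Answer: B

Derivation:
Option A: s[4]='j'->'a', delta=(1-10)*3^1 mod 509 = 482, hash=434+482 mod 509 = 407
Option B: s[1]='g'->'h', delta=(8-7)*3^4 mod 509 = 81, hash=434+81 mod 509 = 6 <-- target
Option C: s[4]='j'->'g', delta=(7-10)*3^1 mod 509 = 500, hash=434+500 mod 509 = 425
Option D: s[1]='g'->'c', delta=(3-7)*3^4 mod 509 = 185, hash=434+185 mod 509 = 110
Option E: s[1]='g'->'i', delta=(9-7)*3^4 mod 509 = 162, hash=434+162 mod 509 = 87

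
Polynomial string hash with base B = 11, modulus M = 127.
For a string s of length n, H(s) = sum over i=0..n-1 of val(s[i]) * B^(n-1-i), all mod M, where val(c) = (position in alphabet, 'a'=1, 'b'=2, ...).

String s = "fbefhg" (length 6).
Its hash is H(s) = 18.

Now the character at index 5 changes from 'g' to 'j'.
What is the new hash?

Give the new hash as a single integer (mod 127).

Answer: 21

Derivation:
val('g') = 7, val('j') = 10
Position k = 5, exponent = n-1-k = 0
B^0 mod M = 11^0 mod 127 = 1
Delta = (10 - 7) * 1 mod 127 = 3
New hash = (18 + 3) mod 127 = 21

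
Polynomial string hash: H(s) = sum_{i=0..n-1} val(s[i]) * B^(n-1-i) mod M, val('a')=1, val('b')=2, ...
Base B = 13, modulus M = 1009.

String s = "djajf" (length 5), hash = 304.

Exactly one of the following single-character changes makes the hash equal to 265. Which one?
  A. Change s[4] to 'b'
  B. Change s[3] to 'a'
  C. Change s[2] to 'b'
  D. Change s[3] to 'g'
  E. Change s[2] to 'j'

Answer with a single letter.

Option A: s[4]='f'->'b', delta=(2-6)*13^0 mod 1009 = 1005, hash=304+1005 mod 1009 = 300
Option B: s[3]='j'->'a', delta=(1-10)*13^1 mod 1009 = 892, hash=304+892 mod 1009 = 187
Option C: s[2]='a'->'b', delta=(2-1)*13^2 mod 1009 = 169, hash=304+169 mod 1009 = 473
Option D: s[3]='j'->'g', delta=(7-10)*13^1 mod 1009 = 970, hash=304+970 mod 1009 = 265 <-- target
Option E: s[2]='a'->'j', delta=(10-1)*13^2 mod 1009 = 512, hash=304+512 mod 1009 = 816

Answer: D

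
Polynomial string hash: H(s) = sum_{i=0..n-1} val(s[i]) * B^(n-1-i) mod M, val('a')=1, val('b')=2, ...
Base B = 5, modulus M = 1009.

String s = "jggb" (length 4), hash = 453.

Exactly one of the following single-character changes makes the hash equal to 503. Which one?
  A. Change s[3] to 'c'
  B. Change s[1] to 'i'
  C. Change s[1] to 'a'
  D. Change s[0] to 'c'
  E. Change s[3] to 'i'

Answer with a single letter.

Option A: s[3]='b'->'c', delta=(3-2)*5^0 mod 1009 = 1, hash=453+1 mod 1009 = 454
Option B: s[1]='g'->'i', delta=(9-7)*5^2 mod 1009 = 50, hash=453+50 mod 1009 = 503 <-- target
Option C: s[1]='g'->'a', delta=(1-7)*5^2 mod 1009 = 859, hash=453+859 mod 1009 = 303
Option D: s[0]='j'->'c', delta=(3-10)*5^3 mod 1009 = 134, hash=453+134 mod 1009 = 587
Option E: s[3]='b'->'i', delta=(9-2)*5^0 mod 1009 = 7, hash=453+7 mod 1009 = 460

Answer: B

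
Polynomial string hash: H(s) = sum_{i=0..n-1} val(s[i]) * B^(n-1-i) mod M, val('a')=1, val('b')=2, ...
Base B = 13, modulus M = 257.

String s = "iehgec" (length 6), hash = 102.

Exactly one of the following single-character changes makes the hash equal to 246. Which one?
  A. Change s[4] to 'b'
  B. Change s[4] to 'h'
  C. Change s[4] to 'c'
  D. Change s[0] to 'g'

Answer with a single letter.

Answer: D

Derivation:
Option A: s[4]='e'->'b', delta=(2-5)*13^1 mod 257 = 218, hash=102+218 mod 257 = 63
Option B: s[4]='e'->'h', delta=(8-5)*13^1 mod 257 = 39, hash=102+39 mod 257 = 141
Option C: s[4]='e'->'c', delta=(3-5)*13^1 mod 257 = 231, hash=102+231 mod 257 = 76
Option D: s[0]='i'->'g', delta=(7-9)*13^5 mod 257 = 144, hash=102+144 mod 257 = 246 <-- target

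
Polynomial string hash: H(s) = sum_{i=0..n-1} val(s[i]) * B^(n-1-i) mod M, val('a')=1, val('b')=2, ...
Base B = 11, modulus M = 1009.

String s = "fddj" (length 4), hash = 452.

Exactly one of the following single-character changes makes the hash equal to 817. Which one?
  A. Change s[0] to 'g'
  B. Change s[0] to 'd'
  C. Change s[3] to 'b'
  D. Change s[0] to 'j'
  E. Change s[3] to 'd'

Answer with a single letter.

Answer: B

Derivation:
Option A: s[0]='f'->'g', delta=(7-6)*11^3 mod 1009 = 322, hash=452+322 mod 1009 = 774
Option B: s[0]='f'->'d', delta=(4-6)*11^3 mod 1009 = 365, hash=452+365 mod 1009 = 817 <-- target
Option C: s[3]='j'->'b', delta=(2-10)*11^0 mod 1009 = 1001, hash=452+1001 mod 1009 = 444
Option D: s[0]='f'->'j', delta=(10-6)*11^3 mod 1009 = 279, hash=452+279 mod 1009 = 731
Option E: s[3]='j'->'d', delta=(4-10)*11^0 mod 1009 = 1003, hash=452+1003 mod 1009 = 446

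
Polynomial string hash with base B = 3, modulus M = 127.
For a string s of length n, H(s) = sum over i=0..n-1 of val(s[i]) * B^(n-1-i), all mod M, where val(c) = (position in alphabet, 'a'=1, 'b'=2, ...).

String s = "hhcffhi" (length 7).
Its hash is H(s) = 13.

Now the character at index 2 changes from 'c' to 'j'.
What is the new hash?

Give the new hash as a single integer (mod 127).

val('c') = 3, val('j') = 10
Position k = 2, exponent = n-1-k = 4
B^4 mod M = 3^4 mod 127 = 81
Delta = (10 - 3) * 81 mod 127 = 59
New hash = (13 + 59) mod 127 = 72

Answer: 72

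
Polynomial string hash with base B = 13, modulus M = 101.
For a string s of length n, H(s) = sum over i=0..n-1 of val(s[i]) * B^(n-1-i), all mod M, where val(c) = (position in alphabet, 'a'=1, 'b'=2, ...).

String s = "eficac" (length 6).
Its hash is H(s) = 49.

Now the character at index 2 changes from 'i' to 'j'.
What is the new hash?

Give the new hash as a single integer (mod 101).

val('i') = 9, val('j') = 10
Position k = 2, exponent = n-1-k = 3
B^3 mod M = 13^3 mod 101 = 76
Delta = (10 - 9) * 76 mod 101 = 76
New hash = (49 + 76) mod 101 = 24

Answer: 24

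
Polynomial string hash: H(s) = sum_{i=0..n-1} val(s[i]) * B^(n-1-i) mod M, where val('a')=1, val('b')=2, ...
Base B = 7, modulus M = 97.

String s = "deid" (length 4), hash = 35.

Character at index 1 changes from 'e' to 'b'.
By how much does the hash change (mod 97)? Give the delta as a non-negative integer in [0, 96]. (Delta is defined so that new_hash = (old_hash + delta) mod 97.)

Answer: 47

Derivation:
Delta formula: (val(new) - val(old)) * B^(n-1-k) mod M
  val('b') - val('e') = 2 - 5 = -3
  B^(n-1-k) = 7^2 mod 97 = 49
  Delta = -3 * 49 mod 97 = 47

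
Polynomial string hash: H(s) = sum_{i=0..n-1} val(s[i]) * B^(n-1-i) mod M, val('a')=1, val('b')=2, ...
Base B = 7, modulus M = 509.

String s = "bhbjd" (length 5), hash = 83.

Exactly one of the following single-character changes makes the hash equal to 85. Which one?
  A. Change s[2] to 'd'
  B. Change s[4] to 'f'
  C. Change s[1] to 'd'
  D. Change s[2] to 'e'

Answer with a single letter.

Answer: B

Derivation:
Option A: s[2]='b'->'d', delta=(4-2)*7^2 mod 509 = 98, hash=83+98 mod 509 = 181
Option B: s[4]='d'->'f', delta=(6-4)*7^0 mod 509 = 2, hash=83+2 mod 509 = 85 <-- target
Option C: s[1]='h'->'d', delta=(4-8)*7^3 mod 509 = 155, hash=83+155 mod 509 = 238
Option D: s[2]='b'->'e', delta=(5-2)*7^2 mod 509 = 147, hash=83+147 mod 509 = 230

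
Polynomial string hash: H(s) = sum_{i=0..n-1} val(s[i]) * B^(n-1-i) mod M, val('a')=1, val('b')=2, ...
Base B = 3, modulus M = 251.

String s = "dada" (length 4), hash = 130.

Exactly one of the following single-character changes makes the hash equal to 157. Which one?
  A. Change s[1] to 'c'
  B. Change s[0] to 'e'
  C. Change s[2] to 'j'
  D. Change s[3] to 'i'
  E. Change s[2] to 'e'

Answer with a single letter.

Answer: B

Derivation:
Option A: s[1]='a'->'c', delta=(3-1)*3^2 mod 251 = 18, hash=130+18 mod 251 = 148
Option B: s[0]='d'->'e', delta=(5-4)*3^3 mod 251 = 27, hash=130+27 mod 251 = 157 <-- target
Option C: s[2]='d'->'j', delta=(10-4)*3^1 mod 251 = 18, hash=130+18 mod 251 = 148
Option D: s[3]='a'->'i', delta=(9-1)*3^0 mod 251 = 8, hash=130+8 mod 251 = 138
Option E: s[2]='d'->'e', delta=(5-4)*3^1 mod 251 = 3, hash=130+3 mod 251 = 133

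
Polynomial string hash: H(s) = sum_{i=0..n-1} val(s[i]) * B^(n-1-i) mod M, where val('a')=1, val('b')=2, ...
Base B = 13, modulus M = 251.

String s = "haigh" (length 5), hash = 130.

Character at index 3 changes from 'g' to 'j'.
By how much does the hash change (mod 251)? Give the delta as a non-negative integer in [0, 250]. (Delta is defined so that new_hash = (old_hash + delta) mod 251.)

Delta formula: (val(new) - val(old)) * B^(n-1-k) mod M
  val('j') - val('g') = 10 - 7 = 3
  B^(n-1-k) = 13^1 mod 251 = 13
  Delta = 3 * 13 mod 251 = 39

Answer: 39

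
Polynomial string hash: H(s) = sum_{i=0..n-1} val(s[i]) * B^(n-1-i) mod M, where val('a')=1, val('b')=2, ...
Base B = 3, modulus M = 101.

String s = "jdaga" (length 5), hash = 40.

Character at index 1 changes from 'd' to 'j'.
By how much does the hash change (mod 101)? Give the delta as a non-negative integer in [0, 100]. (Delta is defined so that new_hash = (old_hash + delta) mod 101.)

Answer: 61

Derivation:
Delta formula: (val(new) - val(old)) * B^(n-1-k) mod M
  val('j') - val('d') = 10 - 4 = 6
  B^(n-1-k) = 3^3 mod 101 = 27
  Delta = 6 * 27 mod 101 = 61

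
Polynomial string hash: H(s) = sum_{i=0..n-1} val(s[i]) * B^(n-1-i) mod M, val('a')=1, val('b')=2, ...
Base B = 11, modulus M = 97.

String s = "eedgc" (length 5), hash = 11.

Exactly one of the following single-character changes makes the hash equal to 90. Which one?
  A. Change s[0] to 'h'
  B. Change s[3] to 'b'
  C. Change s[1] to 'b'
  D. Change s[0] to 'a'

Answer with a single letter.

Answer: A

Derivation:
Option A: s[0]='e'->'h', delta=(8-5)*11^4 mod 97 = 79, hash=11+79 mod 97 = 90 <-- target
Option B: s[3]='g'->'b', delta=(2-7)*11^1 mod 97 = 42, hash=11+42 mod 97 = 53
Option C: s[1]='e'->'b', delta=(2-5)*11^3 mod 97 = 81, hash=11+81 mod 97 = 92
Option D: s[0]='e'->'a', delta=(1-5)*11^4 mod 97 = 24, hash=11+24 mod 97 = 35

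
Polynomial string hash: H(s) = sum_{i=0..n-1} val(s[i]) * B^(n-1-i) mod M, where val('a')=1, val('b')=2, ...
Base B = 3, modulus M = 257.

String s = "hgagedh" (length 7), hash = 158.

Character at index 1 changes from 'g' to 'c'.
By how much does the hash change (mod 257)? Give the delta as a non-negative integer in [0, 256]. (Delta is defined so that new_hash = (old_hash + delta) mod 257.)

Answer: 56

Derivation:
Delta formula: (val(new) - val(old)) * B^(n-1-k) mod M
  val('c') - val('g') = 3 - 7 = -4
  B^(n-1-k) = 3^5 mod 257 = 243
  Delta = -4 * 243 mod 257 = 56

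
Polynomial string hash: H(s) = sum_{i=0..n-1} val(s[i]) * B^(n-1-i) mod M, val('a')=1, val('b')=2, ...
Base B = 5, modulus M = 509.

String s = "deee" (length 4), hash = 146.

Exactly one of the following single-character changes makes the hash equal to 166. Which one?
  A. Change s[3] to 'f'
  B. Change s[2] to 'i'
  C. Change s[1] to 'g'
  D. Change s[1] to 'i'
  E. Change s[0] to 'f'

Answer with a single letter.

Option A: s[3]='e'->'f', delta=(6-5)*5^0 mod 509 = 1, hash=146+1 mod 509 = 147
Option B: s[2]='e'->'i', delta=(9-5)*5^1 mod 509 = 20, hash=146+20 mod 509 = 166 <-- target
Option C: s[1]='e'->'g', delta=(7-5)*5^2 mod 509 = 50, hash=146+50 mod 509 = 196
Option D: s[1]='e'->'i', delta=(9-5)*5^2 mod 509 = 100, hash=146+100 mod 509 = 246
Option E: s[0]='d'->'f', delta=(6-4)*5^3 mod 509 = 250, hash=146+250 mod 509 = 396

Answer: B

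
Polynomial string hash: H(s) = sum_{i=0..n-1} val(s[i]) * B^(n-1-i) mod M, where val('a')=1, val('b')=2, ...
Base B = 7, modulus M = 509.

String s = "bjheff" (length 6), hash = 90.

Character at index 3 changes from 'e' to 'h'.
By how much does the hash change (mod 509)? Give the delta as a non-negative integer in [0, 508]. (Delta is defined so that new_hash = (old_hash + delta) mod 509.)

Answer: 147

Derivation:
Delta formula: (val(new) - val(old)) * B^(n-1-k) mod M
  val('h') - val('e') = 8 - 5 = 3
  B^(n-1-k) = 7^2 mod 509 = 49
  Delta = 3 * 49 mod 509 = 147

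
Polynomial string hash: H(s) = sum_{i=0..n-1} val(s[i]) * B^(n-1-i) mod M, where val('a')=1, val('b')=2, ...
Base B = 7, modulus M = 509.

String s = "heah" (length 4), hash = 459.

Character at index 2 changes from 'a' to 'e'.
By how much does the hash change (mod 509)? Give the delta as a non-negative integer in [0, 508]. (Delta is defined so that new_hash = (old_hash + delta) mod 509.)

Answer: 28

Derivation:
Delta formula: (val(new) - val(old)) * B^(n-1-k) mod M
  val('e') - val('a') = 5 - 1 = 4
  B^(n-1-k) = 7^1 mod 509 = 7
  Delta = 4 * 7 mod 509 = 28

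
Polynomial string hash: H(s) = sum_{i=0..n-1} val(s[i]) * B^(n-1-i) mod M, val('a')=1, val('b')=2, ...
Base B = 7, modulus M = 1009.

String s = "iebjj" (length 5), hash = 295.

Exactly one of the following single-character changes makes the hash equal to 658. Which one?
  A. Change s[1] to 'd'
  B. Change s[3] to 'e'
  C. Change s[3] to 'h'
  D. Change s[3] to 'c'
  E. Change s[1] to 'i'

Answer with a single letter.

Option A: s[1]='e'->'d', delta=(4-5)*7^3 mod 1009 = 666, hash=295+666 mod 1009 = 961
Option B: s[3]='j'->'e', delta=(5-10)*7^1 mod 1009 = 974, hash=295+974 mod 1009 = 260
Option C: s[3]='j'->'h', delta=(8-10)*7^1 mod 1009 = 995, hash=295+995 mod 1009 = 281
Option D: s[3]='j'->'c', delta=(3-10)*7^1 mod 1009 = 960, hash=295+960 mod 1009 = 246
Option E: s[1]='e'->'i', delta=(9-5)*7^3 mod 1009 = 363, hash=295+363 mod 1009 = 658 <-- target

Answer: E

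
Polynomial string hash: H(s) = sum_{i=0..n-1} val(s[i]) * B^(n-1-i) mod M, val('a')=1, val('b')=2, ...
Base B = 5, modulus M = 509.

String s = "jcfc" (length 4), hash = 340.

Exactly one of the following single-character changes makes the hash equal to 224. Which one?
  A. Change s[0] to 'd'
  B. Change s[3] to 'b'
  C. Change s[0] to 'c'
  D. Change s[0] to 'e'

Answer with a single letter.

Answer: D

Derivation:
Option A: s[0]='j'->'d', delta=(4-10)*5^3 mod 509 = 268, hash=340+268 mod 509 = 99
Option B: s[3]='c'->'b', delta=(2-3)*5^0 mod 509 = 508, hash=340+508 mod 509 = 339
Option C: s[0]='j'->'c', delta=(3-10)*5^3 mod 509 = 143, hash=340+143 mod 509 = 483
Option D: s[0]='j'->'e', delta=(5-10)*5^3 mod 509 = 393, hash=340+393 mod 509 = 224 <-- target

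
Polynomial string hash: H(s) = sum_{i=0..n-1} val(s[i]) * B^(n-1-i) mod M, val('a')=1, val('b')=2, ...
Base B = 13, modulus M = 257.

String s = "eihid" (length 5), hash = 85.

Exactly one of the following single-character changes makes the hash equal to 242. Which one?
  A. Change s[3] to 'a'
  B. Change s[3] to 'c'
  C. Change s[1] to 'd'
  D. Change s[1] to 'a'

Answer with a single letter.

Answer: D

Derivation:
Option A: s[3]='i'->'a', delta=(1-9)*13^1 mod 257 = 153, hash=85+153 mod 257 = 238
Option B: s[3]='i'->'c', delta=(3-9)*13^1 mod 257 = 179, hash=85+179 mod 257 = 7
Option C: s[1]='i'->'d', delta=(4-9)*13^3 mod 257 = 66, hash=85+66 mod 257 = 151
Option D: s[1]='i'->'a', delta=(1-9)*13^3 mod 257 = 157, hash=85+157 mod 257 = 242 <-- target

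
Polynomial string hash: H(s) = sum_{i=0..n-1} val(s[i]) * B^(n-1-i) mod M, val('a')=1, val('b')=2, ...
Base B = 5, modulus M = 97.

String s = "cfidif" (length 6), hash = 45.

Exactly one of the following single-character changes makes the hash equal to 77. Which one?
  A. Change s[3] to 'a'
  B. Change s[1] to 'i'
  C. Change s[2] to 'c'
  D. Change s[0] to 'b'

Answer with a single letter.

Answer: B

Derivation:
Option A: s[3]='d'->'a', delta=(1-4)*5^2 mod 97 = 22, hash=45+22 mod 97 = 67
Option B: s[1]='f'->'i', delta=(9-6)*5^4 mod 97 = 32, hash=45+32 mod 97 = 77 <-- target
Option C: s[2]='i'->'c', delta=(3-9)*5^3 mod 97 = 26, hash=45+26 mod 97 = 71
Option D: s[0]='c'->'b', delta=(2-3)*5^5 mod 97 = 76, hash=45+76 mod 97 = 24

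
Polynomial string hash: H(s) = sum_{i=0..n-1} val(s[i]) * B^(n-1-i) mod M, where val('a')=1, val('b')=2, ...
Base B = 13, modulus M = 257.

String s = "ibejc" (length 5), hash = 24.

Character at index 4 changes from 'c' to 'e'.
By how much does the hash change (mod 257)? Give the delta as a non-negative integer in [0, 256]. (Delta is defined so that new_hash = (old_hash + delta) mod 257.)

Answer: 2

Derivation:
Delta formula: (val(new) - val(old)) * B^(n-1-k) mod M
  val('e') - val('c') = 5 - 3 = 2
  B^(n-1-k) = 13^0 mod 257 = 1
  Delta = 2 * 1 mod 257 = 2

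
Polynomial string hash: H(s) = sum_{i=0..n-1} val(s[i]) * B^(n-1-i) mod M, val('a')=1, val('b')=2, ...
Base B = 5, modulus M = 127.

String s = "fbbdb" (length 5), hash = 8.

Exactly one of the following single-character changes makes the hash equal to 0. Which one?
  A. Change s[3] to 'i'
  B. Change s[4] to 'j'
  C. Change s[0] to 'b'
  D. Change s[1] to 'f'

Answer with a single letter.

Answer: D

Derivation:
Option A: s[3]='d'->'i', delta=(9-4)*5^1 mod 127 = 25, hash=8+25 mod 127 = 33
Option B: s[4]='b'->'j', delta=(10-2)*5^0 mod 127 = 8, hash=8+8 mod 127 = 16
Option C: s[0]='f'->'b', delta=(2-6)*5^4 mod 127 = 40, hash=8+40 mod 127 = 48
Option D: s[1]='b'->'f', delta=(6-2)*5^3 mod 127 = 119, hash=8+119 mod 127 = 0 <-- target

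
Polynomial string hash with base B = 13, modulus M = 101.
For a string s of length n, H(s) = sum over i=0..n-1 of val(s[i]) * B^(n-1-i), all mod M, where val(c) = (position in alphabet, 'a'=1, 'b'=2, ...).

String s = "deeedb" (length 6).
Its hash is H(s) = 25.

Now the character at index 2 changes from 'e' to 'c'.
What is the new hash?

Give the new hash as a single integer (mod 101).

Answer: 75

Derivation:
val('e') = 5, val('c') = 3
Position k = 2, exponent = n-1-k = 3
B^3 mod M = 13^3 mod 101 = 76
Delta = (3 - 5) * 76 mod 101 = 50
New hash = (25 + 50) mod 101 = 75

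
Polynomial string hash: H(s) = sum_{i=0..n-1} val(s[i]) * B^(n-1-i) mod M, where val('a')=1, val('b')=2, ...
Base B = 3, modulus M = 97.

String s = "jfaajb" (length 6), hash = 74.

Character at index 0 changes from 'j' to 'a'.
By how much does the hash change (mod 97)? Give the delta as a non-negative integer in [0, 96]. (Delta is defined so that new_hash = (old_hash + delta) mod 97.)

Answer: 44

Derivation:
Delta formula: (val(new) - val(old)) * B^(n-1-k) mod M
  val('a') - val('j') = 1 - 10 = -9
  B^(n-1-k) = 3^5 mod 97 = 49
  Delta = -9 * 49 mod 97 = 44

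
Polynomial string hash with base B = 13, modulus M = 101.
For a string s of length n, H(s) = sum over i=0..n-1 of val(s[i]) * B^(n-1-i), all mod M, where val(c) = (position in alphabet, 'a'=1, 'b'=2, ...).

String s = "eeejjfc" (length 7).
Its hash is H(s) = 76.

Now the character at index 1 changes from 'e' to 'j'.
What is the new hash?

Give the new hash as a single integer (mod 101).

Answer: 60

Derivation:
val('e') = 5, val('j') = 10
Position k = 1, exponent = n-1-k = 5
B^5 mod M = 13^5 mod 101 = 17
Delta = (10 - 5) * 17 mod 101 = 85
New hash = (76 + 85) mod 101 = 60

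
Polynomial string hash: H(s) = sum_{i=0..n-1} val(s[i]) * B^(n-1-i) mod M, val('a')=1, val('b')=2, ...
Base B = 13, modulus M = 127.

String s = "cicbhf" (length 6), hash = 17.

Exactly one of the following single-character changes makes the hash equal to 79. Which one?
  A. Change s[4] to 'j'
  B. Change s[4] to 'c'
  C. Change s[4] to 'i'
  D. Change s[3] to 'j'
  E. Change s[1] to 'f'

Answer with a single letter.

Answer: B

Derivation:
Option A: s[4]='h'->'j', delta=(10-8)*13^1 mod 127 = 26, hash=17+26 mod 127 = 43
Option B: s[4]='h'->'c', delta=(3-8)*13^1 mod 127 = 62, hash=17+62 mod 127 = 79 <-- target
Option C: s[4]='h'->'i', delta=(9-8)*13^1 mod 127 = 13, hash=17+13 mod 127 = 30
Option D: s[3]='b'->'j', delta=(10-2)*13^2 mod 127 = 82, hash=17+82 mod 127 = 99
Option E: s[1]='i'->'f', delta=(6-9)*13^4 mod 127 = 42, hash=17+42 mod 127 = 59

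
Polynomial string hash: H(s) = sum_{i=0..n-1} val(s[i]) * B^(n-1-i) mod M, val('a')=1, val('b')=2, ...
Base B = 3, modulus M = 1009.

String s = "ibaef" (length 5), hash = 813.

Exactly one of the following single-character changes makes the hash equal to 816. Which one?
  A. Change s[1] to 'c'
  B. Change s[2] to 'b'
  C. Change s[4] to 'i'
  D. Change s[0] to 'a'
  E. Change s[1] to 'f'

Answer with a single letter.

Answer: C

Derivation:
Option A: s[1]='b'->'c', delta=(3-2)*3^3 mod 1009 = 27, hash=813+27 mod 1009 = 840
Option B: s[2]='a'->'b', delta=(2-1)*3^2 mod 1009 = 9, hash=813+9 mod 1009 = 822
Option C: s[4]='f'->'i', delta=(9-6)*3^0 mod 1009 = 3, hash=813+3 mod 1009 = 816 <-- target
Option D: s[0]='i'->'a', delta=(1-9)*3^4 mod 1009 = 361, hash=813+361 mod 1009 = 165
Option E: s[1]='b'->'f', delta=(6-2)*3^3 mod 1009 = 108, hash=813+108 mod 1009 = 921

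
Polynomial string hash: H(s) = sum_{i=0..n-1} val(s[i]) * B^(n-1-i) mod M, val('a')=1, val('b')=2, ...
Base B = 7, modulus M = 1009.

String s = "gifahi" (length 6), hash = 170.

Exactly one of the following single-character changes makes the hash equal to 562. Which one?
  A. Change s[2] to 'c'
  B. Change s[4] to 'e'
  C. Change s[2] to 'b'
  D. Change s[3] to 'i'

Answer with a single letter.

Option A: s[2]='f'->'c', delta=(3-6)*7^3 mod 1009 = 989, hash=170+989 mod 1009 = 150
Option B: s[4]='h'->'e', delta=(5-8)*7^1 mod 1009 = 988, hash=170+988 mod 1009 = 149
Option C: s[2]='f'->'b', delta=(2-6)*7^3 mod 1009 = 646, hash=170+646 mod 1009 = 816
Option D: s[3]='a'->'i', delta=(9-1)*7^2 mod 1009 = 392, hash=170+392 mod 1009 = 562 <-- target

Answer: D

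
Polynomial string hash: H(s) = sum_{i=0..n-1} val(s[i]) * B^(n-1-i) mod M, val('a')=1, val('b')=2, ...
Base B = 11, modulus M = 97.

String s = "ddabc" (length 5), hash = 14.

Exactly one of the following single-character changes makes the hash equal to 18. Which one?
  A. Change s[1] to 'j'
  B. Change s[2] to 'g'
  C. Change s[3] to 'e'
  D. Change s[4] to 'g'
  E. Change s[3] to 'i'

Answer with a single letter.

Option A: s[1]='d'->'j', delta=(10-4)*11^3 mod 97 = 32, hash=14+32 mod 97 = 46
Option B: s[2]='a'->'g', delta=(7-1)*11^2 mod 97 = 47, hash=14+47 mod 97 = 61
Option C: s[3]='b'->'e', delta=(5-2)*11^1 mod 97 = 33, hash=14+33 mod 97 = 47
Option D: s[4]='c'->'g', delta=(7-3)*11^0 mod 97 = 4, hash=14+4 mod 97 = 18 <-- target
Option E: s[3]='b'->'i', delta=(9-2)*11^1 mod 97 = 77, hash=14+77 mod 97 = 91

Answer: D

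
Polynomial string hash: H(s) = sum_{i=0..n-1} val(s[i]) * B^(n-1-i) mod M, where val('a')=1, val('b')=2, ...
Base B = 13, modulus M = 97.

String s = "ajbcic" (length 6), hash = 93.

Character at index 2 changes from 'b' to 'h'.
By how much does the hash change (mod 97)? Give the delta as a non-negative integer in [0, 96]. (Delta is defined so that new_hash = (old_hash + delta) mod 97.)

Delta formula: (val(new) - val(old)) * B^(n-1-k) mod M
  val('h') - val('b') = 8 - 2 = 6
  B^(n-1-k) = 13^3 mod 97 = 63
  Delta = 6 * 63 mod 97 = 87

Answer: 87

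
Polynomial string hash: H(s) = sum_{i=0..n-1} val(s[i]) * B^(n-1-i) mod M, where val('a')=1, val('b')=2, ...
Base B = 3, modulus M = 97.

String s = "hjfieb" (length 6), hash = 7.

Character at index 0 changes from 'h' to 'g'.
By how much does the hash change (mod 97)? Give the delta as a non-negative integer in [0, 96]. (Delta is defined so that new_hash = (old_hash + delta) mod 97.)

Delta formula: (val(new) - val(old)) * B^(n-1-k) mod M
  val('g') - val('h') = 7 - 8 = -1
  B^(n-1-k) = 3^5 mod 97 = 49
  Delta = -1 * 49 mod 97 = 48

Answer: 48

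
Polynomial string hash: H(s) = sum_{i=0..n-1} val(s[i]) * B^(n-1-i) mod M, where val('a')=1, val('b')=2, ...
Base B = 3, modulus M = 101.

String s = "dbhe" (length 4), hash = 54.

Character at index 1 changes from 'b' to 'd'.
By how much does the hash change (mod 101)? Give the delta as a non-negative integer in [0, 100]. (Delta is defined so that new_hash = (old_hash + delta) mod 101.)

Answer: 18

Derivation:
Delta formula: (val(new) - val(old)) * B^(n-1-k) mod M
  val('d') - val('b') = 4 - 2 = 2
  B^(n-1-k) = 3^2 mod 101 = 9
  Delta = 2 * 9 mod 101 = 18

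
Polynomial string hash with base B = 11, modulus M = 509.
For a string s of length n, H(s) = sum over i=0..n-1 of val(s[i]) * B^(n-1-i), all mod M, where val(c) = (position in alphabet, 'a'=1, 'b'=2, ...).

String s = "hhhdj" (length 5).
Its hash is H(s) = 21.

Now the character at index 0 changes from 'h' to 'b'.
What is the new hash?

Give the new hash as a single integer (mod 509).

Answer: 232

Derivation:
val('h') = 8, val('b') = 2
Position k = 0, exponent = n-1-k = 4
B^4 mod M = 11^4 mod 509 = 389
Delta = (2 - 8) * 389 mod 509 = 211
New hash = (21 + 211) mod 509 = 232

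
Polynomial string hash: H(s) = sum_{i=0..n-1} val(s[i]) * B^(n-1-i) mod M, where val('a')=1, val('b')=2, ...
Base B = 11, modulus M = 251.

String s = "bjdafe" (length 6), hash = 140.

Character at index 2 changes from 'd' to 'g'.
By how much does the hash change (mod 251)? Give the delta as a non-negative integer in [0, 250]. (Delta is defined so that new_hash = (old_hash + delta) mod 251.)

Delta formula: (val(new) - val(old)) * B^(n-1-k) mod M
  val('g') - val('d') = 7 - 4 = 3
  B^(n-1-k) = 11^3 mod 251 = 76
  Delta = 3 * 76 mod 251 = 228

Answer: 228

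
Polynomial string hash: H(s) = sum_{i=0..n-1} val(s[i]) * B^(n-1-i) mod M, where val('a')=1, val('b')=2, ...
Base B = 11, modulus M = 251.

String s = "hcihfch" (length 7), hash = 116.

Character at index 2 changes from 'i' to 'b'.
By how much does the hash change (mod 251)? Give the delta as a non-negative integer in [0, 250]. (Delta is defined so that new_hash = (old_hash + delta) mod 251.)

Answer: 172

Derivation:
Delta formula: (val(new) - val(old)) * B^(n-1-k) mod M
  val('b') - val('i') = 2 - 9 = -7
  B^(n-1-k) = 11^4 mod 251 = 83
  Delta = -7 * 83 mod 251 = 172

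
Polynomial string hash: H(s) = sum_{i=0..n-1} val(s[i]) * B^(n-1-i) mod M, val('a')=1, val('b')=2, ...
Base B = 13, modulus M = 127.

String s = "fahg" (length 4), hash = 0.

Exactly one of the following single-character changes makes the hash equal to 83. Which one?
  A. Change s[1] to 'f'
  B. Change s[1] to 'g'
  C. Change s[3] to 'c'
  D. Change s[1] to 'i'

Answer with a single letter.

Answer: A

Derivation:
Option A: s[1]='a'->'f', delta=(6-1)*13^2 mod 127 = 83, hash=0+83 mod 127 = 83 <-- target
Option B: s[1]='a'->'g', delta=(7-1)*13^2 mod 127 = 125, hash=0+125 mod 127 = 125
Option C: s[3]='g'->'c', delta=(3-7)*13^0 mod 127 = 123, hash=0+123 mod 127 = 123
Option D: s[1]='a'->'i', delta=(9-1)*13^2 mod 127 = 82, hash=0+82 mod 127 = 82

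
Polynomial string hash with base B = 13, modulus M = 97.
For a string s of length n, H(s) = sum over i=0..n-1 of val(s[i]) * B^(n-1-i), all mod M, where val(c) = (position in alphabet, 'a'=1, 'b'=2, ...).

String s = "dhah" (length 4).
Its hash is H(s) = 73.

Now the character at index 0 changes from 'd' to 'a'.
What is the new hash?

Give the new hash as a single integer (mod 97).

val('d') = 4, val('a') = 1
Position k = 0, exponent = n-1-k = 3
B^3 mod M = 13^3 mod 97 = 63
Delta = (1 - 4) * 63 mod 97 = 5
New hash = (73 + 5) mod 97 = 78

Answer: 78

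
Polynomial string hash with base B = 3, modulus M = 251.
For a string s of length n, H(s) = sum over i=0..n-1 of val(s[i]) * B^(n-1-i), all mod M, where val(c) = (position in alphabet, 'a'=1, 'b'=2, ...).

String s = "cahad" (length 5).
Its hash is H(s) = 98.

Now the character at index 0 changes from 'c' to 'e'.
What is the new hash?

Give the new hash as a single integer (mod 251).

Answer: 9

Derivation:
val('c') = 3, val('e') = 5
Position k = 0, exponent = n-1-k = 4
B^4 mod M = 3^4 mod 251 = 81
Delta = (5 - 3) * 81 mod 251 = 162
New hash = (98 + 162) mod 251 = 9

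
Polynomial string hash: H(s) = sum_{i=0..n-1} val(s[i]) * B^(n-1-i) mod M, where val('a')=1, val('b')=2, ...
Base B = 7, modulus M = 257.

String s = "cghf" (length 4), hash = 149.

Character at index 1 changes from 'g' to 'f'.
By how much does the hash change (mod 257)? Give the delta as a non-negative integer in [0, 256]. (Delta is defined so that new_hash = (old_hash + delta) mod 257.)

Answer: 208

Derivation:
Delta formula: (val(new) - val(old)) * B^(n-1-k) mod M
  val('f') - val('g') = 6 - 7 = -1
  B^(n-1-k) = 7^2 mod 257 = 49
  Delta = -1 * 49 mod 257 = 208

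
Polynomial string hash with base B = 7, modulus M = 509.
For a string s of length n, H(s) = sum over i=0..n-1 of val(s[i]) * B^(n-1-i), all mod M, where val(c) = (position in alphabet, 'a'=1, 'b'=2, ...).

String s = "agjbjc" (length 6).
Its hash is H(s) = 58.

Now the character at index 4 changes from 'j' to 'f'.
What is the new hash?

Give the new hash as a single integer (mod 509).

Answer: 30

Derivation:
val('j') = 10, val('f') = 6
Position k = 4, exponent = n-1-k = 1
B^1 mod M = 7^1 mod 509 = 7
Delta = (6 - 10) * 7 mod 509 = 481
New hash = (58 + 481) mod 509 = 30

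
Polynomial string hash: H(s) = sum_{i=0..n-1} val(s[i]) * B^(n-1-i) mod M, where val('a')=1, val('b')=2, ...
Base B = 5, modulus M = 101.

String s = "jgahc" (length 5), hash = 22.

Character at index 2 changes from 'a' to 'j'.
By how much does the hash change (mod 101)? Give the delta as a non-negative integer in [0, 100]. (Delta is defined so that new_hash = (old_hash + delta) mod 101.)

Answer: 23

Derivation:
Delta formula: (val(new) - val(old)) * B^(n-1-k) mod M
  val('j') - val('a') = 10 - 1 = 9
  B^(n-1-k) = 5^2 mod 101 = 25
  Delta = 9 * 25 mod 101 = 23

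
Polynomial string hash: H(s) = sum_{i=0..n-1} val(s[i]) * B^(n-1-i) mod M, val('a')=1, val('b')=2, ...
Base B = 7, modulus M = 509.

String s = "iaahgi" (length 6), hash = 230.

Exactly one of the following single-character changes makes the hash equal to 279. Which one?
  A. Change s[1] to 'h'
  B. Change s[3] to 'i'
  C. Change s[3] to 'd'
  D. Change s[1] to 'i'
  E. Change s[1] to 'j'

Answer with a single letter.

Option A: s[1]='a'->'h', delta=(8-1)*7^4 mod 509 = 10, hash=230+10 mod 509 = 240
Option B: s[3]='h'->'i', delta=(9-8)*7^2 mod 509 = 49, hash=230+49 mod 509 = 279 <-- target
Option C: s[3]='h'->'d', delta=(4-8)*7^2 mod 509 = 313, hash=230+313 mod 509 = 34
Option D: s[1]='a'->'i', delta=(9-1)*7^4 mod 509 = 375, hash=230+375 mod 509 = 96
Option E: s[1]='a'->'j', delta=(10-1)*7^4 mod 509 = 231, hash=230+231 mod 509 = 461

Answer: B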